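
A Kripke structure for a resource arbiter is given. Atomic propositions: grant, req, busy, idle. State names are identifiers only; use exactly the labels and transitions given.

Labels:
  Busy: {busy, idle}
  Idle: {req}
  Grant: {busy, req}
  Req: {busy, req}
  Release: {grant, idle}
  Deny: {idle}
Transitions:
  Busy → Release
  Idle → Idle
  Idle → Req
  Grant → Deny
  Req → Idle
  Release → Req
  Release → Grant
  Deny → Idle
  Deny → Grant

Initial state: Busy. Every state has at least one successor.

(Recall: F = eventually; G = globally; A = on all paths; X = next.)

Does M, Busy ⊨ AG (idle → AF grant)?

Does not hold

States satisfying idle → AF grant: {Busy, Idle, Grant, Req, Release}.
States satisfying AG (idle → AF grant): {Idle, Req}.
Deny is reachable from Busy and violates idle → AF grant, so AG fails at Busy.
Busy ∉ Sat(AG (idle → AF grant)).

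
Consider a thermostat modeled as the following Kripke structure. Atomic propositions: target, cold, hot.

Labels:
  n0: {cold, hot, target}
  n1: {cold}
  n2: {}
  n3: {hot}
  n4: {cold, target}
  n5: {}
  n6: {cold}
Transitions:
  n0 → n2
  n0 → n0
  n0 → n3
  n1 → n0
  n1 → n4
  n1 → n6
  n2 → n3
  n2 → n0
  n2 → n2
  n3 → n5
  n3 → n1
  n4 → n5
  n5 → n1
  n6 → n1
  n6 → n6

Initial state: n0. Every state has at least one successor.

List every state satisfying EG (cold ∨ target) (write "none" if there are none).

States satisfying cold ∨ target: {n0, n1, n4, n6}.
States satisfying EG (cold ∨ target): {n0, n1, n6}.

{n0, n1, n6}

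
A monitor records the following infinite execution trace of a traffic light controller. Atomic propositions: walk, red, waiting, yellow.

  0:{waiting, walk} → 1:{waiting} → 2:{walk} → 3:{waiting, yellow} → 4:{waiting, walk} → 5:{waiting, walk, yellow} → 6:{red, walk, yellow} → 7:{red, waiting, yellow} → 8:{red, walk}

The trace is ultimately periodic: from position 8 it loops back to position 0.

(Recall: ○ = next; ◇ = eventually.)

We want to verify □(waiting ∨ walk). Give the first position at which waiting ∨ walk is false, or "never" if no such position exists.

never

waiting ∨ walk holds at every position 0..8, and those are all the positions the trace ever visits, so the invariant □(waiting ∨ walk) is never violated.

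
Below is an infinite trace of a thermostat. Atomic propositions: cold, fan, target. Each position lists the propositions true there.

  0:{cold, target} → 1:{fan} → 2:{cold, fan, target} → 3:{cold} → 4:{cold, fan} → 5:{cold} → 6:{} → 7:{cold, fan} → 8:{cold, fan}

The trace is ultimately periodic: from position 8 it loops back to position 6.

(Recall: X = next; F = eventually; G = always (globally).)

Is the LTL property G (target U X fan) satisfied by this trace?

No

target U X fan must hold at every position from 0 onward. It fails at position 4, so G (target U X fan) is false.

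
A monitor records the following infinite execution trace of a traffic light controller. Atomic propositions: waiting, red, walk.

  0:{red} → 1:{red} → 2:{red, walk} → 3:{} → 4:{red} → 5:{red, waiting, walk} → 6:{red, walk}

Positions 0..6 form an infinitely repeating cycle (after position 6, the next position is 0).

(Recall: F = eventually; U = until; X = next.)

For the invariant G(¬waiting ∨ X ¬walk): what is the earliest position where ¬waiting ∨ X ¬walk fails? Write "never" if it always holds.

5

Check ¬waiting ∨ X ¬walk at each position in order: 0 ✓, 1 ✓, 2 ✓, 3 ✓, 4 ✓.
At position 5 the labels are {red, waiting, walk} and the next position 6 has {red, walk}, so ¬waiting ∨ X ¬walk is false there. This is the first violation.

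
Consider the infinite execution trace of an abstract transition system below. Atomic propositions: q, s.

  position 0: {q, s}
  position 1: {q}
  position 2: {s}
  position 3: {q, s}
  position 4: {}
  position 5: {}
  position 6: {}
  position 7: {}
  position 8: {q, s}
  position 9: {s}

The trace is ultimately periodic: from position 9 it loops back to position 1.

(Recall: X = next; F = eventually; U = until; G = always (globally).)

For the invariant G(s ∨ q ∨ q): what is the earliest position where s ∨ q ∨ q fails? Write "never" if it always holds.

Check s ∨ q ∨ q at each position in order: 0 ✓, 1 ✓, 2 ✓, 3 ✓.
At position 4 the labels are {}, so s ∨ q ∨ q is false there. This is the first violation.

4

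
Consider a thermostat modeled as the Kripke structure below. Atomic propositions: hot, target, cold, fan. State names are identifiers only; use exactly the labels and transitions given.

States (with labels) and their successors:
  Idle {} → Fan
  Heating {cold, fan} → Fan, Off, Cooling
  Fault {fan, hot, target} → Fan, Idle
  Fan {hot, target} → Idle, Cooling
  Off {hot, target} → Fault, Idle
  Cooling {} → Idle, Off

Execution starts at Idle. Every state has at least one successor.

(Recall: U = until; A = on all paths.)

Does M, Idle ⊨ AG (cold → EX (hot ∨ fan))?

Satisfied

States satisfying cold → EX (hot ∨ fan): {Idle, Heating, Fault, Fan, Off, Cooling}.
States satisfying AG (cold → EX (hot ∨ fan)): {Idle, Heating, Fault, Fan, Off, Cooling}.
Every state reachable from Idle satisfies cold → EX (hot ∨ fan).
Idle ∈ Sat(AG (cold → EX (hot ∨ fan))).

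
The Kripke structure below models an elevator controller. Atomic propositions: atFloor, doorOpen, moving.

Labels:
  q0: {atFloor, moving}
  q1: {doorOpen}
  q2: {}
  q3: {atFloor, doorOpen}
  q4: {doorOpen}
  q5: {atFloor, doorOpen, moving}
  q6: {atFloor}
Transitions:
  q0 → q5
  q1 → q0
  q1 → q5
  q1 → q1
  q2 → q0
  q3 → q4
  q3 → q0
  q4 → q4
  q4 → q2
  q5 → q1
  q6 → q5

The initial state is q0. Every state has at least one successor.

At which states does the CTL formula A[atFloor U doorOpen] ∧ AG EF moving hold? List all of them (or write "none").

States satisfying atFloor: {q0, q3, q5, q6}.
States satisfying doorOpen: {q1, q3, q4, q5}.
States satisfying A[atFloor U doorOpen]: {q0, q1, q3, q4, q5, q6}.
States satisfying EF moving: {q0, q1, q2, q3, q4, q5, q6}.
States satisfying AG EF moving: {q0, q1, q2, q3, q4, q5, q6}.
States satisfying A[atFloor U doorOpen] ∧ AG EF moving: {q0, q1, q3, q4, q5, q6}.

{q0, q1, q3, q4, q5, q6}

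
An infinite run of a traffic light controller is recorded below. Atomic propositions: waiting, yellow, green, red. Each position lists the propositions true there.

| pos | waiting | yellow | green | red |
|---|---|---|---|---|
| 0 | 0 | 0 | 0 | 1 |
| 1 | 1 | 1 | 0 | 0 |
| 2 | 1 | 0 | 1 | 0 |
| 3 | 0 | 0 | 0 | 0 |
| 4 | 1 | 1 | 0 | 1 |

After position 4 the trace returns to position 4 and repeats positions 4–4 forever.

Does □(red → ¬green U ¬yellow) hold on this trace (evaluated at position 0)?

red → ¬green U ¬yellow must hold at every position from 0 onward. It fails at position 4, so □(red → ¬green U ¬yellow) is false.
Positions where red holds: 0, 4.
Check ¬green U ¬yellow at each: 0→ok, 4→fails.

Does not hold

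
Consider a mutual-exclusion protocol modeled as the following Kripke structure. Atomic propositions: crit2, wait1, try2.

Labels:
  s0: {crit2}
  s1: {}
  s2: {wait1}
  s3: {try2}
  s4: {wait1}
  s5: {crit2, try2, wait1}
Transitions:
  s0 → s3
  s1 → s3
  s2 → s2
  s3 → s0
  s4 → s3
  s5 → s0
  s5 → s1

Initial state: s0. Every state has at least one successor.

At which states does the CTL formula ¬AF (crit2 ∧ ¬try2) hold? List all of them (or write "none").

{s2}

States satisfying crit2 ∧ ¬try2: {s0}.
States satisfying AF (crit2 ∧ ¬try2): {s0, s1, s3, s4, s5}.
States satisfying ¬AF (crit2 ∧ ¬try2): {s2}.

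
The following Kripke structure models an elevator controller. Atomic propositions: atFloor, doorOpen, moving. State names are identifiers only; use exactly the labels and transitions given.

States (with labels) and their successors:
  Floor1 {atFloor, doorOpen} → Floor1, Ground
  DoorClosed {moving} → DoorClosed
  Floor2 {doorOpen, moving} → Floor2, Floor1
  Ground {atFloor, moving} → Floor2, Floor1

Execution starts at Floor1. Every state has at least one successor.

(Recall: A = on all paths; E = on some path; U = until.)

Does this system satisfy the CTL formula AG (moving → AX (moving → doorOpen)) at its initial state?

States satisfying moving → AX (moving → doorOpen): {Floor1, Floor2, Ground}.
States satisfying AG (moving → AX (moving → doorOpen)): {Floor1, Floor2, Ground}.
Every state reachable from Floor1 satisfies moving → AX (moving → doorOpen).
Floor1 ∈ Sat(AG (moving → AX (moving → doorOpen))).

Holds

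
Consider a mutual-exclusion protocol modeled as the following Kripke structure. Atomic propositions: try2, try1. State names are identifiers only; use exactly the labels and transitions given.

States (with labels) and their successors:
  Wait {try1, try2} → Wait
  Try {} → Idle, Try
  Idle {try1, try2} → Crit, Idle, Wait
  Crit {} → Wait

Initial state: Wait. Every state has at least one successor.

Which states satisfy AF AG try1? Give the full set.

{Wait, Crit}

States satisfying AG try1: {Wait}.
States satisfying AF AG try1: {Wait, Crit}.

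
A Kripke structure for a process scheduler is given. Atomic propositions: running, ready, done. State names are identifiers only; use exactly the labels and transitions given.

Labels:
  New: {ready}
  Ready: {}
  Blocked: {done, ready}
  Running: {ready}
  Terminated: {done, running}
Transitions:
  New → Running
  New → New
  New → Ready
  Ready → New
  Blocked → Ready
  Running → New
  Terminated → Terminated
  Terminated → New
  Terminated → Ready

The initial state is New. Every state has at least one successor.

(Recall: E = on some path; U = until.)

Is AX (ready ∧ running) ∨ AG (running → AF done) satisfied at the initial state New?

States satisfying ready ∧ running: ∅.
States satisfying AX (ready ∧ running): ∅.
States satisfying running → AF done: {New, Ready, Blocked, Running, Terminated}.
States satisfying AG (running → AF done): {New, Ready, Blocked, Running, Terminated}.
States satisfying AX (ready ∧ running) ∨ AG (running → AF done): {New, Ready, Blocked, Running, Terminated}.
New ∈ Sat(AX (ready ∧ running) ∨ AG (running → AF done)).

Yes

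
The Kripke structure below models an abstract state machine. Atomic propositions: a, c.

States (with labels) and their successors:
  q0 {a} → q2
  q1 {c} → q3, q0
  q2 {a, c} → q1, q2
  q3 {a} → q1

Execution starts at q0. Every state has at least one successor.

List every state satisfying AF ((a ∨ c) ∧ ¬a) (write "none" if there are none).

States satisfying (a ∨ c) ∧ ¬a: {q1}.
States satisfying AF ((a ∨ c) ∧ ¬a): {q1, q3}.

{q1, q3}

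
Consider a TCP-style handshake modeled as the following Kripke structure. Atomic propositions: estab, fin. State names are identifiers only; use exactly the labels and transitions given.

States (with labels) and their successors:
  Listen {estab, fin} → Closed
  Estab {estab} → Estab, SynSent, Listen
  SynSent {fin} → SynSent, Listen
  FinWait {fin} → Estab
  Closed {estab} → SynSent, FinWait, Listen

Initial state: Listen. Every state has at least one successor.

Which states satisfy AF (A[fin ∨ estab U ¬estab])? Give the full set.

States satisfying A[fin ∨ estab U ¬estab]: {SynSent, FinWait}.
States satisfying AF (A[fin ∨ estab U ¬estab]): {SynSent, FinWait}.

{SynSent, FinWait}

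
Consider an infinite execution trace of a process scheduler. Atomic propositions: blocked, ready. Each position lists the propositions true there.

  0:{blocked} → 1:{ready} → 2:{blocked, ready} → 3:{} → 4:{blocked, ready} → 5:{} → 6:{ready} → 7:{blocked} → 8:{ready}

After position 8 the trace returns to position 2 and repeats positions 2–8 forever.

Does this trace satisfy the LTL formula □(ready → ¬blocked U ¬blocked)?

ready → ¬blocked U ¬blocked must hold at every position from 0 onward. It fails at position 2, so □(ready → ¬blocked U ¬blocked) is false.
Positions where ready holds: 1, 2, 4, 6, 8.
Check ¬blocked U ¬blocked at each: 1→ok, 2→fails, 4→fails, 6→ok, 8→ok.

No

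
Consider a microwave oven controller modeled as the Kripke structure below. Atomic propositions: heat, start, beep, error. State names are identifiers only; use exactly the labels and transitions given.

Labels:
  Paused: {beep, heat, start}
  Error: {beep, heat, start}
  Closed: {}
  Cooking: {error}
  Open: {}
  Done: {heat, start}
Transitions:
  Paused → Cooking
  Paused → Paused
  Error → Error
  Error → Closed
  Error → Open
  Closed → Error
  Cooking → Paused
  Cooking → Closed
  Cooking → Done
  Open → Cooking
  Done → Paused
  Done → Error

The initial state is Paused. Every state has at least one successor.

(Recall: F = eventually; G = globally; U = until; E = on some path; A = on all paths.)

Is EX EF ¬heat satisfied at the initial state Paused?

Yes

States satisfying EF ¬heat: {Paused, Error, Closed, Cooking, Open, Done}.
States satisfying EX EF ¬heat: {Paused, Error, Closed, Cooking, Open, Done}.
Paused ∈ Sat(EX EF ¬heat).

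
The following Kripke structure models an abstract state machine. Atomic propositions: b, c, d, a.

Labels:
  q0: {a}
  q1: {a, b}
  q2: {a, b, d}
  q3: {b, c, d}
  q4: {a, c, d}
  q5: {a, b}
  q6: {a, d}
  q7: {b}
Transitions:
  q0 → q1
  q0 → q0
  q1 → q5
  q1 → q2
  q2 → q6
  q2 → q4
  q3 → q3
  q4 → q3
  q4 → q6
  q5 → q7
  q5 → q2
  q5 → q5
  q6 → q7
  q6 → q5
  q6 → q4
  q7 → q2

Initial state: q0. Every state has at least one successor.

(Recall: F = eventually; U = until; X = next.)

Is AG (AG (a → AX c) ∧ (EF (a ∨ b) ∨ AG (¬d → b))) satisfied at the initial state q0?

States satisfying AG (a → AX c) ∧ (EF (a ∨ b) ∨ AG (¬d → b)): {q3}.
States satisfying AG (AG (a → AX c) ∧ (EF (a ∨ b) ∨ AG (¬d → b))): {q3}.
q0 is reachable from q0 and violates AG (a → AX c) ∧ (EF (a ∨ b) ∨ AG (¬d → b)), so AG fails at q0.
q0 ∉ Sat(AG (AG (a → AX c) ∧ (EF (a ∨ b) ∨ AG (¬d → b)))).

Does not hold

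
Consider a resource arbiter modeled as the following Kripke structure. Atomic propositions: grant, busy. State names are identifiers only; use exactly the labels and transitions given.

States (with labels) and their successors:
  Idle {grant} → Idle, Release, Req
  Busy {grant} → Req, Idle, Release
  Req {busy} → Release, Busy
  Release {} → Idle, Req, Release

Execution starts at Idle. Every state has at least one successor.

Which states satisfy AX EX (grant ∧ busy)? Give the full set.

none

States satisfying EX (grant ∧ busy): ∅.
States satisfying AX EX (grant ∧ busy): ∅.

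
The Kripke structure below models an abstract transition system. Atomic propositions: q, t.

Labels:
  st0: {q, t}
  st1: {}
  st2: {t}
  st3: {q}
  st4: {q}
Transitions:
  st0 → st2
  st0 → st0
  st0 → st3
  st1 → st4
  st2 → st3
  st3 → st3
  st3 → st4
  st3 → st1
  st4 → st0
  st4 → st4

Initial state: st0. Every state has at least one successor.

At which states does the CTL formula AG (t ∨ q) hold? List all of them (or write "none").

States satisfying t ∨ q: {st0, st2, st3, st4}.
States satisfying AG (t ∨ q): ∅.

none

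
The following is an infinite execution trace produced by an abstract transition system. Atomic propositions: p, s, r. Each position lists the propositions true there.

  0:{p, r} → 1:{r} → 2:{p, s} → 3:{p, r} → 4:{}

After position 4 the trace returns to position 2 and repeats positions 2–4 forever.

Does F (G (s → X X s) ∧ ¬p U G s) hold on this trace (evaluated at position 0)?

Violated

G (s → X X s) ∧ ¬p U G s is false at every position 0..4, so it never becomes true and F (G (s → X X s) ∧ ¬p U G s) fails.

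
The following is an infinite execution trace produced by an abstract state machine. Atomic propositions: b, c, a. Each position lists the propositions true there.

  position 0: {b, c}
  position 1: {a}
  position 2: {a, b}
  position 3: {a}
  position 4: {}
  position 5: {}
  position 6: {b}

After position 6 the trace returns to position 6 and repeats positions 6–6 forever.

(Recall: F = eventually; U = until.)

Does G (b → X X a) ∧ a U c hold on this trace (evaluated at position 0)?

b → X X a must hold at every position from 0 onward. It fails at position 2, so G (b → X X a) is false.
Positions where b holds: 0, 2, 6.
Check X X a at each: 0→ok, 2→fails, 6→fails.
Walking from position 0: c first holds at position 0, and a holds at every earlier position along the way, so a U c holds.
At position 0: G (b → X X a) is false; a U c is true; so G (b → X X a) ∧ a U c is false.

No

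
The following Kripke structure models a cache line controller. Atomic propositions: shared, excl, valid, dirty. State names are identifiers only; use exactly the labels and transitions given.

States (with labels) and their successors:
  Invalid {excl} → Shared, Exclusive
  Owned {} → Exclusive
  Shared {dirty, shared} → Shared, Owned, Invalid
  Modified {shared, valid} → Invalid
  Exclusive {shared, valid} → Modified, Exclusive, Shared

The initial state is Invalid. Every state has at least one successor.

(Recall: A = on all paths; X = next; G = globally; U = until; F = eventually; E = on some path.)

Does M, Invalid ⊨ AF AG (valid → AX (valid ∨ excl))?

States satisfying AG (valid → AX (valid ∨ excl)): ∅.
States satisfying AF AG (valid → AX (valid ∨ excl)): ∅.
There is a path from Invalid along which AG (valid → AX (valid ∨ excl)) never holds.
Invalid ∉ Sat(AF AG (valid → AX (valid ∨ excl))).

Does not hold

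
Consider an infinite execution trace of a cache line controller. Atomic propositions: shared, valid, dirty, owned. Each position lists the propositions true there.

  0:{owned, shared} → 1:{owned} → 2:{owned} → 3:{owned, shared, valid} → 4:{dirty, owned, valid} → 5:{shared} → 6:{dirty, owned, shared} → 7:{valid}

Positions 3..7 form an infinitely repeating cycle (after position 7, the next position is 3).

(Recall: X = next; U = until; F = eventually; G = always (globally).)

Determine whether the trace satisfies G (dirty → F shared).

dirty → F shared holds at every position 0..7, and those are all positions ever visited, so G (dirty → F shared) holds.
Positions where dirty holds: 4, 6.
Check F shared at each: 4→ok, 6→ok.

Holds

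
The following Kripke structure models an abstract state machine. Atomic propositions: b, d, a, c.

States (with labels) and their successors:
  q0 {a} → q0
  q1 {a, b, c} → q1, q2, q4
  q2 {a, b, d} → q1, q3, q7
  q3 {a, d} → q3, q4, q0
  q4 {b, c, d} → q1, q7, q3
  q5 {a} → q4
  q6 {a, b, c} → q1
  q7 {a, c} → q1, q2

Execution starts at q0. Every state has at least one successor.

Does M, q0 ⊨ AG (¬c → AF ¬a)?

Violated

States satisfying ¬c → AF ¬a: {q1, q4, q5, q6, q7}.
States satisfying AG (¬c → AF ¬a): ∅.
q0 is reachable from q0 and violates ¬c → AF ¬a, so AG fails at q0.
q0 ∉ Sat(AG (¬c → AF ¬a)).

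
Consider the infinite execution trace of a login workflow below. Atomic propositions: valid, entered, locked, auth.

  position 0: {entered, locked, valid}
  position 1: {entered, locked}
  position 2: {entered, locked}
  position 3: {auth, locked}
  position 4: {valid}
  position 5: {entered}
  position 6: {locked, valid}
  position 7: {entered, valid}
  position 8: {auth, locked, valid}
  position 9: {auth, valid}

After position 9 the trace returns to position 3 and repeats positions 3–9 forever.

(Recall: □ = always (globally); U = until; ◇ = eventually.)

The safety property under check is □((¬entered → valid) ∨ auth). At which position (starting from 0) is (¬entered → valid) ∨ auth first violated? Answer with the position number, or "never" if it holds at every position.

never

(¬entered → valid) ∨ auth holds at every position 0..9, and those are all the positions the trace ever visits, so the invariant □((¬entered → valid) ∨ auth) is never violated.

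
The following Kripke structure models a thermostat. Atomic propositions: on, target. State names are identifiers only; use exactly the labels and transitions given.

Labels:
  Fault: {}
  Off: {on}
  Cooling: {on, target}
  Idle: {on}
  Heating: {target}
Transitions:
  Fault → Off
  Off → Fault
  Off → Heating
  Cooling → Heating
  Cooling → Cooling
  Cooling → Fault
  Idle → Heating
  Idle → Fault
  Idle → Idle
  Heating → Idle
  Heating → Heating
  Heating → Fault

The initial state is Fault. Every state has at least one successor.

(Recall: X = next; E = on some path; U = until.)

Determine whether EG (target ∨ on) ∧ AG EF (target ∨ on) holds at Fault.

States satisfying target ∨ on: {Off, Cooling, Idle, Heating}.
States satisfying EG (target ∨ on): {Off, Cooling, Idle, Heating}.
States satisfying EF (target ∨ on): {Fault, Off, Cooling, Idle, Heating}.
States satisfying AG EF (target ∨ on): {Fault, Off, Cooling, Idle, Heating}.
States satisfying EG (target ∨ on) ∧ AG EF (target ∨ on): {Off, Cooling, Idle, Heating}.
Fault ∉ Sat(EG (target ∨ on) ∧ AG EF (target ∨ on)).

No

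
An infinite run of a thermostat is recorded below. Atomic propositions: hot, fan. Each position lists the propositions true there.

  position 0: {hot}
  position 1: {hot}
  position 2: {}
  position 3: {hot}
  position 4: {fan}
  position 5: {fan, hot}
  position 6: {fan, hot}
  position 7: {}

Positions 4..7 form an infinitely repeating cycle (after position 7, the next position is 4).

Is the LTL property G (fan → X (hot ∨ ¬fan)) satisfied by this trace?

Yes

fan → X (hot ∨ ¬fan) holds at every position 0..7, and those are all positions ever visited, so G (fan → X (hot ∨ ¬fan)) holds.
Positions where fan holds: 4, 5, 6.
Check X (hot ∨ ¬fan) at each: 4→ok, 5→ok, 6→ok.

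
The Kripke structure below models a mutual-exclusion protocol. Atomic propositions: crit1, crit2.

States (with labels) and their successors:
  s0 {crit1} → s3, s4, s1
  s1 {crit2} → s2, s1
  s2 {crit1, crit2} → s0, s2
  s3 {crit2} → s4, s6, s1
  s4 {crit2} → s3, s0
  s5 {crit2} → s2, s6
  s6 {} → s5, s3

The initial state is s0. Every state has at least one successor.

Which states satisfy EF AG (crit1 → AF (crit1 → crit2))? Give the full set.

States satisfying AG (crit1 → AF (crit1 → crit2)): {s0, s1, s2, s3, s4, s5, s6}.
States satisfying EF AG (crit1 → AF (crit1 → crit2)): {s0, s1, s2, s3, s4, s5, s6}.

{s0, s1, s2, s3, s4, s5, s6}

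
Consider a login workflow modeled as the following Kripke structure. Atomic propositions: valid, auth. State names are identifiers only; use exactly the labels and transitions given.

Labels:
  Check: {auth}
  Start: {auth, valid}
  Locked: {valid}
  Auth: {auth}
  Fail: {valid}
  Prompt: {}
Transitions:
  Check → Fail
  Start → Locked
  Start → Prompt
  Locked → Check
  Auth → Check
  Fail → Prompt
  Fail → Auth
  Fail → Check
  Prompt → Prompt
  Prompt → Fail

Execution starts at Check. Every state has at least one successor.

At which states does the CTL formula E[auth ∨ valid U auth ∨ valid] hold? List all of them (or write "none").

{Check, Start, Locked, Auth, Fail}

States satisfying auth ∨ valid: {Check, Start, Locked, Auth, Fail}.
States satisfying E[auth ∨ valid U auth ∨ valid]: {Check, Start, Locked, Auth, Fail}.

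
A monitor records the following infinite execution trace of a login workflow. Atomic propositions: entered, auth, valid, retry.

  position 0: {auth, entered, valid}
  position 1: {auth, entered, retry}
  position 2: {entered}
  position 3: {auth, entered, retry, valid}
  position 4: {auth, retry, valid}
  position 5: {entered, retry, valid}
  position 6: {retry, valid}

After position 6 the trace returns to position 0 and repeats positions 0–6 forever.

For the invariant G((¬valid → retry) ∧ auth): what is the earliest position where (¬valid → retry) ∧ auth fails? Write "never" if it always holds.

2

Check (¬valid → retry) ∧ auth at each position in order: 0 ✓, 1 ✓.
At position 2 the labels are {entered}, so (¬valid → retry) ∧ auth is false there. This is the first violation.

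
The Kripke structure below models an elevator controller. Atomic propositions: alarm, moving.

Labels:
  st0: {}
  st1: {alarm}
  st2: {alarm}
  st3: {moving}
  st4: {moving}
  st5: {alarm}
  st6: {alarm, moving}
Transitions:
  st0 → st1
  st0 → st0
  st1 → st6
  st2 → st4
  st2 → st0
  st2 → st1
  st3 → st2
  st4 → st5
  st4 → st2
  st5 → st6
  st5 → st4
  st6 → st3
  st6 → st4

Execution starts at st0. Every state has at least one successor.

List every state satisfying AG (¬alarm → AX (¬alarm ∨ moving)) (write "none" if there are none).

none

States satisfying ¬alarm → AX (¬alarm ∨ moving): {st1, st2, st5, st6}.
States satisfying AG (¬alarm → AX (¬alarm ∨ moving)): ∅.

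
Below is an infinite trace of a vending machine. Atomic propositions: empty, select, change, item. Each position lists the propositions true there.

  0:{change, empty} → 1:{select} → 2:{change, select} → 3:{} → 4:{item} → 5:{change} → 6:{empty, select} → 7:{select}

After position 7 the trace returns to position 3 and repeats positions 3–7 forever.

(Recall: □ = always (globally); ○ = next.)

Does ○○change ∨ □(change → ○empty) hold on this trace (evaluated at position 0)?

The position after 0 is 1; ○change is true there.
change → ○empty must hold at every position from 0 onward. It fails at position 0, so □(change → ○empty) is false.
Positions where change holds: 0, 2, 5.
Check ○empty at each: 0→fails, 2→fails, 5→ok.
At position 0: ○○change is true; □(change → ○empty) is false; so ○○change ∨ □(change → ○empty) is true.

Yes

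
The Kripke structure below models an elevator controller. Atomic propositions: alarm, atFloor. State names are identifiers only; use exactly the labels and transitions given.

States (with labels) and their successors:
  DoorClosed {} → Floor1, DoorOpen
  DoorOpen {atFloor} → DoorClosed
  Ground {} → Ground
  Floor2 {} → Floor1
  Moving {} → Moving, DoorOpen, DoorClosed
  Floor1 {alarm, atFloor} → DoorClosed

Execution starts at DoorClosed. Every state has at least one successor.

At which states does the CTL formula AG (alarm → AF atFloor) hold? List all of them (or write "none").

States satisfying alarm → AF atFloor: {DoorClosed, DoorOpen, Ground, Floor2, Moving, Floor1}.
States satisfying AG (alarm → AF atFloor): {DoorClosed, DoorOpen, Ground, Floor2, Moving, Floor1}.

{DoorClosed, DoorOpen, Ground, Floor2, Moving, Floor1}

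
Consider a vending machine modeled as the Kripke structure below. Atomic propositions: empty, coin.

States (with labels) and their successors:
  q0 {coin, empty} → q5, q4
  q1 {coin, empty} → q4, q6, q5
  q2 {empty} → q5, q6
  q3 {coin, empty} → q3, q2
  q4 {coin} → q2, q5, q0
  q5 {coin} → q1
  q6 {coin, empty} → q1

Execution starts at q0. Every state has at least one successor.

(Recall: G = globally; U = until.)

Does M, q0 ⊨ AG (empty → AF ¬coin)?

No

States satisfying empty → AF ¬coin: {q2, q4, q5}.
States satisfying AG (empty → AF ¬coin): ∅.
q0 is reachable from q0 and violates empty → AF ¬coin, so AG fails at q0.
q0 ∉ Sat(AG (empty → AF ¬coin)).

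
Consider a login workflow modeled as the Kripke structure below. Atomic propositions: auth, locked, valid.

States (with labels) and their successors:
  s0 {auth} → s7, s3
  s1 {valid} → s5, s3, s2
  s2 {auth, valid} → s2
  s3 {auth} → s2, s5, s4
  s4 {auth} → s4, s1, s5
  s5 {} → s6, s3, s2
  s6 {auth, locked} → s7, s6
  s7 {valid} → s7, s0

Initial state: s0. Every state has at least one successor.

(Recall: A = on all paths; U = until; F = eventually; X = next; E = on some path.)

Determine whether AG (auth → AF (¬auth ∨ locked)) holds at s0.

States satisfying auth → AF (¬auth ∨ locked): {s1, s5, s6, s7}.
States satisfying AG (auth → AF (¬auth ∨ locked)): ∅.
s0 is reachable from s0 and violates auth → AF (¬auth ∨ locked), so AG fails at s0.
s0 ∉ Sat(AG (auth → AF (¬auth ∨ locked))).

Does not hold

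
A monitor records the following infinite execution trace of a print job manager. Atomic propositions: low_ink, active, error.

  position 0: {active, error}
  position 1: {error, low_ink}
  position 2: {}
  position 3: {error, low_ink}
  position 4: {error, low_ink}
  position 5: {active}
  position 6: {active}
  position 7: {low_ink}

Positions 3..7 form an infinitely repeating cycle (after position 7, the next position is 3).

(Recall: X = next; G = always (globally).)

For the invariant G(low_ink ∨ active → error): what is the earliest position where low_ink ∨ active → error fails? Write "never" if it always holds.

Check low_ink ∨ active → error at each position in order: 0 ✓, 1 ✓, 2 ✓, 3 ✓, 4 ✓.
At position 5 the labels are {active}, so low_ink ∨ active → error is false there. This is the first violation.

5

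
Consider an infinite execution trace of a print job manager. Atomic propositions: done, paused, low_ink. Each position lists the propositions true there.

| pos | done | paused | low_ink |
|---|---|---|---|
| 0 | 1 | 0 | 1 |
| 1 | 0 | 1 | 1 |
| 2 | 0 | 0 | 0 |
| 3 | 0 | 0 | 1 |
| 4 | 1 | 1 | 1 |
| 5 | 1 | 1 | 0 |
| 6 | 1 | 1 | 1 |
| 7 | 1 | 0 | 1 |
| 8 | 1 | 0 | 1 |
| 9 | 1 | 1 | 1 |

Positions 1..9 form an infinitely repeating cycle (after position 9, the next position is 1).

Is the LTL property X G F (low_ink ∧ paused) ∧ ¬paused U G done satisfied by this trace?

No

The position after 0 is 1; G F (low_ink ∧ paused) is true there.
Walking from position 0: at position 1, G done has not yet held and ¬paused fails, so ¬paused U G done is false.
At position 0: X G F (low_ink ∧ paused) is true; ¬paused U G done is false; so X G F (low_ink ∧ paused) ∧ ¬paused U G done is false.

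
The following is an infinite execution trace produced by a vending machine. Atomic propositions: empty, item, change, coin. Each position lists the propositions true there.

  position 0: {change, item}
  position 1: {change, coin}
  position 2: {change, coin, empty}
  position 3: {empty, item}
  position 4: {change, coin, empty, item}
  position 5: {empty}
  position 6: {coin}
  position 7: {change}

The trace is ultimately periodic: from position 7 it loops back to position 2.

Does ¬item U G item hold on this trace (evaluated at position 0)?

Does not hold

Walking from position 0: at position 0, G item has not yet held and ¬item fails, so ¬item U G item is false.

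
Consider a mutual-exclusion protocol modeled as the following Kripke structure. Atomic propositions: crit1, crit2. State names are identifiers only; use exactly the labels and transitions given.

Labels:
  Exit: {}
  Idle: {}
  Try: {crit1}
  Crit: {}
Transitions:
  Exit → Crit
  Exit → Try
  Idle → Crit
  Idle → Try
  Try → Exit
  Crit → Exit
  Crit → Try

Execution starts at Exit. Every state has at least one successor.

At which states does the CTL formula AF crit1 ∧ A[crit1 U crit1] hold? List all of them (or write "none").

{Try}

States satisfying crit1: {Try}.
States satisfying AF crit1: {Try}.
States satisfying A[crit1 U crit1]: {Try}.
States satisfying AF crit1 ∧ A[crit1 U crit1]: {Try}.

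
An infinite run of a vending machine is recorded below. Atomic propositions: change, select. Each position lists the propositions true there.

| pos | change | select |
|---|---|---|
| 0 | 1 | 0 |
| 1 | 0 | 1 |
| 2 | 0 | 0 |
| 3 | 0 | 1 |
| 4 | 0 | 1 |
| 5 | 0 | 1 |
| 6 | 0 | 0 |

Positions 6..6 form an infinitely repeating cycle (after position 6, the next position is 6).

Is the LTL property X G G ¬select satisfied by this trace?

The position after 0 is 1; G G ¬select is false there.

Does not hold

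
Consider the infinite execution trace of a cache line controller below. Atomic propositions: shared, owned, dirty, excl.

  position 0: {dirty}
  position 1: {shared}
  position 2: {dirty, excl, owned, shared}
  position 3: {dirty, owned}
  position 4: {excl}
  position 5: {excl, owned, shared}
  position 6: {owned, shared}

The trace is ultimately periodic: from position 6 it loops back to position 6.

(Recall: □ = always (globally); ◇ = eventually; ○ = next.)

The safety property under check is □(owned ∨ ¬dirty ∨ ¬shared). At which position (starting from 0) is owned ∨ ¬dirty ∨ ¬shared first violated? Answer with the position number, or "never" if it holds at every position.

never

owned ∨ ¬dirty ∨ ¬shared holds at every position 0..6, and those are all the positions the trace ever visits, so the invariant □(owned ∨ ¬dirty ∨ ¬shared) is never violated.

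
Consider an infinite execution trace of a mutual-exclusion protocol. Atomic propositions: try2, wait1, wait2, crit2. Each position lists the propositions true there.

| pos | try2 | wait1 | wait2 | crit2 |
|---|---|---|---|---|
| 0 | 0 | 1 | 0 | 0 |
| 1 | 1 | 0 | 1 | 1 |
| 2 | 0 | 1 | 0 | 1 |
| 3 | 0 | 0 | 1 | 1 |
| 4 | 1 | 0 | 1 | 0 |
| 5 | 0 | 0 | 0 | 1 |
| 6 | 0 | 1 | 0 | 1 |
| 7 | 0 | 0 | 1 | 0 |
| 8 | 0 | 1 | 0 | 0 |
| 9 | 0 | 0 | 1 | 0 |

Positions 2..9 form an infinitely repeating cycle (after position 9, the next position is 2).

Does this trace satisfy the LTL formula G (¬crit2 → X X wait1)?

Does not hold

¬crit2 → X X wait1 must hold at every position from 0 onward. It fails at position 7, so G (¬crit2 → X X wait1) is false.
Positions where ¬crit2 holds: 0, 4, 7, 8, 9.
Check X X wait1 at each: 0→ok, 4→ok, 7→fails, 8→ok, 9→fails.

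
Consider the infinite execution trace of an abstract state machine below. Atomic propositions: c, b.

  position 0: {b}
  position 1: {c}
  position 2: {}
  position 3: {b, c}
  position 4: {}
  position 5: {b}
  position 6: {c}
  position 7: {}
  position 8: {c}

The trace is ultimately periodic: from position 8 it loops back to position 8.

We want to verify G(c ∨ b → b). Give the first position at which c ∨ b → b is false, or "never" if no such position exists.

1

Check c ∨ b → b at each position in order: 0 ✓.
At position 1 the labels are {c}, so c ∨ b → b is false there. This is the first violation.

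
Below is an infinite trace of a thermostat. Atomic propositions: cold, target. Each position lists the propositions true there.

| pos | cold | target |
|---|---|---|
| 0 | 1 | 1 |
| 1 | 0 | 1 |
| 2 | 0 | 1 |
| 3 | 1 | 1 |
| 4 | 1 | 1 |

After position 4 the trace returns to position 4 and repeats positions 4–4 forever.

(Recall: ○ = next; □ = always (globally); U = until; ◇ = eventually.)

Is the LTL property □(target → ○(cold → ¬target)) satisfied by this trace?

No

target → ○(cold → ¬target) must hold at every position from 0 onward. It fails at position 2, so □(target → ○(cold → ¬target)) is false.
Positions where target holds: 0, 1, 2, 3, 4.
Check ○(cold → ¬target) at each: 0→ok, 1→ok, 2→fails, 3→fails, 4→fails.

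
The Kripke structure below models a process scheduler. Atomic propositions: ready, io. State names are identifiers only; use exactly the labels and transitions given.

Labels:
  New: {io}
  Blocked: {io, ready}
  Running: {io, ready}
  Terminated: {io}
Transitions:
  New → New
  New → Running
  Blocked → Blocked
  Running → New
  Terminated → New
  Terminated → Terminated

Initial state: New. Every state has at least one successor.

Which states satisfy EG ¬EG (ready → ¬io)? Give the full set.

States satisfying ¬EG (ready → ¬io): {Blocked, Running}.
States satisfying EG ¬EG (ready → ¬io): {Blocked}.

{Blocked}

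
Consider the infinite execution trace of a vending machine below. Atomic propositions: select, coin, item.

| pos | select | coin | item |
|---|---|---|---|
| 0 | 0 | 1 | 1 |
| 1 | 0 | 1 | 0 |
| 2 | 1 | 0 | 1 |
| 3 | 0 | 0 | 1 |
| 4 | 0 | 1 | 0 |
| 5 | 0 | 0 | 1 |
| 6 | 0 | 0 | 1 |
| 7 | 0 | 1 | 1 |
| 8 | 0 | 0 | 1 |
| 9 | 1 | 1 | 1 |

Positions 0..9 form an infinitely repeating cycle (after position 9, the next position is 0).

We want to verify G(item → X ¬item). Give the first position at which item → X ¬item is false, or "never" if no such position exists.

2

Check item → X ¬item at each position in order: 0 ✓, 1 ✓.
At position 2 the labels are {item, select} and the next position 3 has {item}, so item → X ¬item is false there. This is the first violation.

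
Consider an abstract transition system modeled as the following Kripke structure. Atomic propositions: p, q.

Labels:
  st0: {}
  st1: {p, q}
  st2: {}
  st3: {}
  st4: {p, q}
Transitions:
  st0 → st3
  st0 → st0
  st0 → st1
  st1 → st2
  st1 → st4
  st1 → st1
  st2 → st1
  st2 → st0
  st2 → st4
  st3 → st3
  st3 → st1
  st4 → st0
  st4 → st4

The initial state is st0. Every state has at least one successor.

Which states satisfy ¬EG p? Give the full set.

{st0, st2, st3}

States satisfying p: {st1, st4}.
States satisfying EG p: {st1, st4}.
States satisfying ¬EG p: {st0, st2, st3}.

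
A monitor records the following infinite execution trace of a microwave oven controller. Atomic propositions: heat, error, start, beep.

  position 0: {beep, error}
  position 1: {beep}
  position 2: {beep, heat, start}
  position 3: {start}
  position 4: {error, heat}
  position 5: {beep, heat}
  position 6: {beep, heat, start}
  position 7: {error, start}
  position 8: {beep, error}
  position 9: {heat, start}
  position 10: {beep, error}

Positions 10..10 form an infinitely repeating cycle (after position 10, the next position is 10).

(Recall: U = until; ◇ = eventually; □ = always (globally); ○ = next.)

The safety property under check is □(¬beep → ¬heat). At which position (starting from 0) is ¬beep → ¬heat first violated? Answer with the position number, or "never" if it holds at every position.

Check ¬beep → ¬heat at each position in order: 0 ✓, 1 ✓, 2 ✓, 3 ✓.
At position 4 the labels are {error, heat}, so ¬beep → ¬heat is false there. This is the first violation.

4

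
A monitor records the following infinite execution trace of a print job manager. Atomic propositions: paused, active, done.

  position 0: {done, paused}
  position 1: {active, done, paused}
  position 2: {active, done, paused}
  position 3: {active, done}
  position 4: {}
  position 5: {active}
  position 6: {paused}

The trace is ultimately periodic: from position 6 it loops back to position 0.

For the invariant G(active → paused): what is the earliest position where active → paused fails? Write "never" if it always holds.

Check active → paused at each position in order: 0 ✓, 1 ✓, 2 ✓.
At position 3 the labels are {active, done}, so active → paused is false there. This is the first violation.

3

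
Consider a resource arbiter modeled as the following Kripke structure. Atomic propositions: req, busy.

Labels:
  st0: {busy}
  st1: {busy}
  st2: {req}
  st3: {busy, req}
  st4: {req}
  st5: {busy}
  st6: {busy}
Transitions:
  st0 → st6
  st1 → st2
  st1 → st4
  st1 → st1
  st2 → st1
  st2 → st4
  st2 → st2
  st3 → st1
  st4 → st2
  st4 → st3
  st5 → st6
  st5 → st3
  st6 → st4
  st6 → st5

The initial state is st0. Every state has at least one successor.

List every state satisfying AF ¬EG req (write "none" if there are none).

{st0, st1, st3, st5, st6}

States satisfying ¬EG req: {st0, st1, st3, st5, st6}.
States satisfying AF ¬EG req: {st0, st1, st3, st5, st6}.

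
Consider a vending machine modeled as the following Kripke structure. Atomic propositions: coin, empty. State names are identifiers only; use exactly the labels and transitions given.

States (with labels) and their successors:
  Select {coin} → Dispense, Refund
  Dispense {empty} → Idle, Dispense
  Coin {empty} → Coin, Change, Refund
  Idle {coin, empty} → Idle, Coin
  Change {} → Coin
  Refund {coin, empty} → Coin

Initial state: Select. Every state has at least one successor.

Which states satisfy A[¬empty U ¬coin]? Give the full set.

{Dispense, Coin, Change}

States satisfying ¬empty: {Select, Change}.
States satisfying ¬coin: {Dispense, Coin, Change}.
States satisfying A[¬empty U ¬coin]: {Dispense, Coin, Change}.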